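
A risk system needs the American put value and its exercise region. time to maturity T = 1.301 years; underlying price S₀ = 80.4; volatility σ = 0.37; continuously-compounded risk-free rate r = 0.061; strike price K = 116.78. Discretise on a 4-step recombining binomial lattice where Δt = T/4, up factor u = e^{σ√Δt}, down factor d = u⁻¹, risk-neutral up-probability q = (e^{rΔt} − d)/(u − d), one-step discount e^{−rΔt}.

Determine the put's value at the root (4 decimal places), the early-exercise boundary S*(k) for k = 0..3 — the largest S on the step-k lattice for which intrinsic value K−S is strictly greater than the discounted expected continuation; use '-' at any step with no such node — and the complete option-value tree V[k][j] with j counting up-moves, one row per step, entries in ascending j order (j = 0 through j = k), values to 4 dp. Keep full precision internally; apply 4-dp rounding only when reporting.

params: Δt=0.32525 u=1.23493 d=0.80976 q=0.49457 e^(-rΔt)=0.98036
t_4 payoffs: 82.2109 64.0604 36.3800 0.0000 0.0000
t_3: node(3,0) S=42.6904 payoff=74.0896 vs cont=71.7955 → 74.0896 [stop]  node(3,1) S=65.1050 payoff=51.6750 vs cont=49.3809 → 51.6750 [stop]  node(3,2) S=99.2883 payoff=17.4917 vs cont=18.0262 → 18.0262 [wait]  node(3,3) S=151.4196 payoff=0.0000 vs cont=0.0000 → 0.0000 [wait]  ⇒ S*(3)=65.1050
t_2: node(2,0) S=52.7196 payoff=64.0604 vs cont=61.7663 → 64.0604 [stop]  node(2,1) S=80.4000 payoff=36.3800 vs cont=34.3451 → 36.3800 [stop]  node(2,2) S=122.6140 payoff=0.0000 vs cont=8.9320 → 8.9320 [wait]  ⇒ S*(2)=80.4000
t_1: node(1,0) S=65.1050 payoff=51.6750 vs cont=49.3809 → 51.6750 [stop]  node(1,1) S=99.2883 payoff=17.4917 vs cont=22.3570 → 22.3570 [wait]  ⇒ S*(1)=65.1050
t_0: node(0,0) S=80.4000 payoff=36.3800 vs cont=36.4448 → 36.4448 [wait]  ⇒ S*(0)=-

price = 36.4448
boundary = - 65.1050 80.4000 65.1050
tree:
36.4448
51.6750 22.3570
64.0604 36.3800 8.9320
74.0896 51.6750 18.0262 0.0000
82.2109 64.0604 36.3800 0.0000 0.0000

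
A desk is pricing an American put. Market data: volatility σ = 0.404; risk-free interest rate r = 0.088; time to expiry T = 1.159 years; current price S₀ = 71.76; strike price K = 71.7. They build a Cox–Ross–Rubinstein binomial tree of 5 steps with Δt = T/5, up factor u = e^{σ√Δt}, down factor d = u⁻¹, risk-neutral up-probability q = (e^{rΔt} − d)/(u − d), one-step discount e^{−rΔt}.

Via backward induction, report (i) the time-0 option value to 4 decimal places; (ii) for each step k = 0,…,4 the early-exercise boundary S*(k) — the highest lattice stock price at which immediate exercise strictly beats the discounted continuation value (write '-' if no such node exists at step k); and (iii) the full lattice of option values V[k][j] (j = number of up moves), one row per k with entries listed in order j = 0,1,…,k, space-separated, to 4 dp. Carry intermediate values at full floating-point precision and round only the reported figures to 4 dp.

price = 9.8235
boundary = - - 48.6334 40.0369 48.6334
tree:
9.8235
15.3498 4.7901
23.0666 8.3880 1.4476
31.6631 14.2359 2.9796 0.0000
38.7400 23.0666 6.1332 0.0000 0.0000
44.5660 31.6631 12.6243 0.0000 0.0000 0.0000

Δt=0.23180, u=1.21471, d=0.82324, q=0.50417, disc=e^(-rΔt)=0.97981
k=5 terminal: V=max(K-S,0) → 44.5660 31.6631 12.6243 0.0000 0.0000 0.0000
k=4: j=0 S=32.9600 intr=38.7400 cont=37.2923 V=38.7400[EX]; j=1 S=48.6334 intr=23.0666 cont=21.6188 V=23.0666[EX]; j=2 S=71.7600 intr=0.0000 cont=6.1332 V=6.1332[hold]; j=3 S=105.8840 intr=0.0000 cont=0.0000 V=0.0000[hold]; j=4 S=156.2348 intr=0.0000 cont=0.0000 V=0.0000[hold]  S*(4)=48.6334
k=3: j=0 S=40.0369 intr=31.6631 cont=30.2153 V=31.6631[EX]; j=1 S=59.0757 intr=12.6243 cont=14.2359 V=14.2359[hold]; j=2 S=87.1678 intr=0.0000 cont=2.9796 V=2.9796[hold]; j=3 S=128.6187 intr=0.0000 cont=0.0000 V=0.0000[hold]  S*(3)=40.0369
k=2: j=0 S=48.6334 intr=23.0666 cont=22.4150 V=23.0666[EX]; j=1 S=71.7600 intr=0.0000 cont=8.3880 V=8.3880[hold]; j=2 S=105.8840 intr=0.0000 cont=1.4476 V=1.4476[hold]  S*(2)=48.6334
k=1: j=0 S=59.0757 intr=12.6243 cont=15.3498 V=15.3498[hold]; j=1 S=87.1678 intr=0.0000 cont=4.7901 V=4.7901[hold]  S*(1)=-
k=0: j=0 S=71.7600 intr=0.0000 cont=9.8235 V=9.8235[hold]  S*(0)=-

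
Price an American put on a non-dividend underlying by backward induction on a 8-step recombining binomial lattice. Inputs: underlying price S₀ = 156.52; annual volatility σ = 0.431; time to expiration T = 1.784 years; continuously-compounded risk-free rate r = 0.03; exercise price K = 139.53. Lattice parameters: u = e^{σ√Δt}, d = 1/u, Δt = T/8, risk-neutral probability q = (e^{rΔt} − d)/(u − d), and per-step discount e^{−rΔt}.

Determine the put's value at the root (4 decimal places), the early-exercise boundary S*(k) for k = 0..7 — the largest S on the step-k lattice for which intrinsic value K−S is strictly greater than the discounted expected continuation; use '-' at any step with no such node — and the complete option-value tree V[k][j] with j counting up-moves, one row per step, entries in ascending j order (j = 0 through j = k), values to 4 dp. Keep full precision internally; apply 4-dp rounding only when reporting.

Δt=0.22300, u=1.22572, d=0.81585, q=0.46567, disc=e^(-rΔt)=0.99333
k=8 terminal: V=max(K-S,0) → 108.8092 93.3752 70.1873 35.3497 0.0000 0.0000 0.0000 0.0000 0.0000
k=7: j=0 S=37.6551 intr=101.8749 cont=100.9445 V=101.8749[EX]; j=1 S=56.5729 intr=82.9571 cont=82.0267 V=82.9571[EX]; j=2 S=84.9950 intr=54.5350 cont=53.6047 V=54.5350[EX]; j=3 S=127.6961 intr=11.8339 cont=18.7625 V=18.7625[hold]; j=4 S=191.8501 intr=0.0000 cont=0.0000 V=0.0000[hold]; j=5 S=288.2348 intr=0.0000 cont=0.0000 V=0.0000[hold]; j=6 S=433.0429 intr=0.0000 cont=0.0000 V=0.0000[hold]; j=7 S=650.6019 intr=0.0000 cont=0.0000 V=0.0000[hold]  S*(7)=84.9950
k=6: j=0 S=46.1548 intr=93.3752 cont=92.4449 V=93.3752[EX]; j=1 S=69.3427 intr=70.1873 cont=69.2569 V=70.1873[EX]; j=2 S=104.1803 intr=35.3497 cont=37.6243 V=37.6243[hold]; j=3 S=156.5200 intr=0.0000 cont=9.9586 V=9.9586[hold]; j=4 S=235.1550 intr=0.0000 cont=0.0000 V=0.0000[hold]; j=5 S=353.2960 intr=0.0000 cont=0.0000 V=0.0000[hold]; j=6 S=530.7905 intr=0.0000 cont=0.0000 V=0.0000[hold]  S*(6)=69.3427
k=5: j=0 S=56.5729 intr=82.9571 cont=82.0267 V=82.9571[EX]; j=1 S=84.9950 intr=54.5350 cont=54.6568 V=54.6568[hold]; j=2 S=127.6961 intr=11.8339 cont=24.5763 V=24.5763[hold]; j=3 S=191.8501 intr=0.0000 cont=5.2857 V=5.2857[hold]; j=4 S=288.2348 intr=0.0000 cont=0.0000 V=0.0000[hold]; j=5 S=433.0429 intr=0.0000 cont=0.0000 V=0.0000[hold]  S*(5)=56.5729
k=4: j=0 S=69.3427 intr=70.1873 cont=69.3133 V=70.1873[EX]; j=1 S=104.1803 intr=35.3497 cont=40.3782 V=40.3782[hold]; j=2 S=156.5200 intr=0.0000 cont=15.4893 V=15.4893[hold]; j=3 S=235.1550 intr=0.0000 cont=2.8055 V=2.8055[hold]; j=4 S=353.2960 intr=0.0000 cont=0.0000 V=0.0000[hold]  S*(4)=69.3427
k=3: j=0 S=84.9950 intr=54.5350 cont=55.9307 V=55.9307[hold]; j=1 S=127.6961 intr=11.8339 cont=28.5963 V=28.5963[hold]; j=2 S=191.8501 intr=0.0000 cont=9.5189 V=9.5189[hold]; j=3 S=288.2348 intr=0.0000 cont=1.4891 V=1.4891[hold]  S*(3)=-
k=2: j=0 S=104.1803 intr=35.3497 cont=42.9138 V=42.9138[hold]; j=1 S=156.5200 intr=0.0000 cont=19.5811 V=19.5811[hold]; j=2 S=235.1550 intr=0.0000 cont=5.7411 V=5.7411[hold]  S*(2)=-
k=1: j=0 S=127.6961 intr=11.8339 cont=31.8348 V=31.8348[hold]; j=1 S=191.8501 intr=0.0000 cont=13.0487 V=13.0487[hold]  S*(1)=-
k=0: j=0 S=156.5200 intr=0.0000 cont=22.9328 V=22.9328[hold]  S*(0)=-

price = 22.9328
boundary = - - - - 69.3427 56.5729 69.3427 84.9950
tree:
22.9328
31.8348 13.0487
42.9138 19.5811 5.7411
55.9307 28.5963 9.5189 1.4891
70.1873 40.3782 15.4893 2.8055 0.0000
82.9571 54.6568 24.5763 5.2857 0.0000 0.0000
93.3752 70.1873 37.6243 9.9586 0.0000 0.0000 0.0000
101.8749 82.9571 54.5350 18.7625 0.0000 0.0000 0.0000 0.0000
108.8092 93.3752 70.1873 35.3497 0.0000 0.0000 0.0000 0.0000 0.0000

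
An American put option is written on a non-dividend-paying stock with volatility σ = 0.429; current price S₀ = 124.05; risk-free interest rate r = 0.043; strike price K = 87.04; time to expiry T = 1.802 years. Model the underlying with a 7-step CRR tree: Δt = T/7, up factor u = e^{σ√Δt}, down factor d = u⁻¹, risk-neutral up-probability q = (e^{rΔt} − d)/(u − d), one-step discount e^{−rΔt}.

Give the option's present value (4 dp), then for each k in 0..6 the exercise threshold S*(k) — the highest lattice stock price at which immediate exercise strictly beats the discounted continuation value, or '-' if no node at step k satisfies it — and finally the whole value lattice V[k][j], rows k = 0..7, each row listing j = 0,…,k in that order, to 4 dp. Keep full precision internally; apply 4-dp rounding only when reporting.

price = 7.8607
boundary = - - - - 51.9370 41.7779 51.9370
tree:
7.8607
11.9801 3.4229
17.7732 5.7609 0.8795
25.5034 9.5167 1.6816 0.0000
35.1030 15.3313 3.2152 0.0000 0.0000
45.2621 23.8364 6.1475 0.0000 0.0000 0.0000
53.4340 35.1030 11.7540 0.0000 0.0000 0.0000 0.0000
60.0075 45.2621 22.4736 0.0000 0.0000 0.0000 0.0000 0.0000

Δt=0.25743  u=1.24317  d=0.80440  q=0.47117  discount=0.98899
step 7 (expiry): payoffs max(K−S,0) = 60.0075 45.2621 22.4736 0.0000 0.0000 0.0000 0.0000 0.0000
step 6: (k=6,j=0): S=33.6060, (K−S)⁺=53.4340, hold=52.4759 ⇒ V=53.4340 exercise | (k=6,j=1): S=51.9370, (K−S)⁺=35.1030, hold=34.1449 ⇒ V=35.1030 exercise | (k=6,j=2): S=80.2669, (K−S)⁺=6.7731, hold=11.7540 ⇒ V=11.7540 continue | (k=6,j=3): S=124.0500, (K−S)⁺=0.0000, hold=0.0000 ⇒ V=0.0000 continue | (k=6,j=4): S=191.7154, (K−S)⁺=0.0000, hold=0.0000 ⇒ V=0.0000 continue | (k=6,j=5): S=296.2900, (K−S)⁺=0.0000, hold=0.0000 ⇒ V=0.0000 continue | (k=6,j=6): S=457.9069, (K−S)⁺=0.0000, hold=0.0000 ⇒ V=0.0000 continue  boundary S*=51.9370
step 5: (k=5,j=0): S=41.7779, (K−S)⁺=45.2621, hold=44.3039 ⇒ V=45.2621 exercise | (k=5,j=1): S=64.5664, (K−S)⁺=22.4736, hold=23.8364 ⇒ V=23.8364 continue | (k=5,j=2): S=99.7853, (K−S)⁺=0.0000, hold=6.1475 ⇒ V=6.1475 continue | (k=5,j=3): S=154.2151, (K−S)⁺=0.0000, hold=0.0000 ⇒ V=0.0000 continue | (k=5,j=4): S=238.3345, (K−S)⁺=0.0000, hold=0.0000 ⇒ V=0.0000 continue | (k=5,j=5): S=368.3385, (K−S)⁺=0.0000, hold=0.0000 ⇒ V=0.0000 continue  boundary S*=41.7779
step 4: (k=4,j=0): S=51.9370, (K−S)⁺=35.1030, hold=34.7799 ⇒ V=35.1030 exercise | (k=4,j=1): S=80.2669, (K−S)⁺=6.7731, hold=15.3313 ⇒ V=15.3313 continue | (k=4,j=2): S=124.0500, (K−S)⁺=0.0000, hold=3.2152 ⇒ V=3.2152 continue | (k=4,j=3): S=191.7154, (K−S)⁺=0.0000, hold=0.0000 ⇒ V=0.0000 continue | (k=4,j=4): S=296.2900, (K−S)⁺=0.0000, hold=0.0000 ⇒ V=0.0000 continue  boundary S*=51.9370
step 3: (k=3,j=0): S=64.5664, (K−S)⁺=22.4736, hold=25.5034 ⇒ V=25.5034 continue | (k=3,j=1): S=99.7853, (K−S)⁺=0.0000, hold=9.5167 ⇒ V=9.5167 continue | (k=3,j=2): S=154.2151, (K−S)⁺=0.0000, hold=1.6816 ⇒ V=1.6816 continue | (k=3,j=3): S=238.3345, (K−S)⁺=0.0000, hold=0.0000 ⇒ V=0.0000 continue  boundary S*=-
step 2: (k=2,j=0): S=80.2669, (K−S)⁺=6.7731, hold=17.7732 ⇒ V=17.7732 continue | (k=2,j=1): S=124.0500, (K−S)⁺=0.0000, hold=5.7609 ⇒ V=5.7609 continue | (k=2,j=2): S=191.7154, (K−S)⁺=0.0000, hold=0.8795 ⇒ V=0.8795 continue  boundary S*=-
step 1: (k=1,j=0): S=99.7853, (K−S)⁺=0.0000, hold=11.9801 ⇒ V=11.9801 continue | (k=1,j=1): S=154.2151, (K−S)⁺=0.0000, hold=3.4229 ⇒ V=3.4229 continue  boundary S*=-
step 0: (k=0,j=0): S=124.0500, (K−S)⁺=0.0000, hold=7.8607 ⇒ V=7.8607 continue  boundary S*=-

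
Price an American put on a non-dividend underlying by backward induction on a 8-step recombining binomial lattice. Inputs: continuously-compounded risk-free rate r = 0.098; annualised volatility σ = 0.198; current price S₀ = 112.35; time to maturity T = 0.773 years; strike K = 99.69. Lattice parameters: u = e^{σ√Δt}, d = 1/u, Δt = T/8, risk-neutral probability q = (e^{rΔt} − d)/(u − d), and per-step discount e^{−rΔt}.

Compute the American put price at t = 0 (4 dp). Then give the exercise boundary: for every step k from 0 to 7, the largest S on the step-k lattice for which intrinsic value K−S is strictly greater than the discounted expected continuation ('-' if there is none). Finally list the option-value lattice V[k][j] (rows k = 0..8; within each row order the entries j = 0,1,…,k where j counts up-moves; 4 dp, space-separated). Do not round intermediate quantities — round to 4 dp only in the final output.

Δt=0.09663  u=1.06348  d=0.94031  q=0.56186  discount=0.99058
step 8 (expiry): payoffs max(K−S,0) = 31.0250 22.0305 11.8577 0.3524 0.0000 0.0000 0.0000 0.0000 0.0000
step 7: (k=7,j=0): S=73.0239, (K−S)⁺=26.6661, hold=25.7266 ⇒ V=26.6661 exercise | (k=7,j=1): S=82.5894, (K−S)⁺=17.1006, hold=16.1610 ⇒ V=17.1006 exercise | (k=7,j=2): S=93.4080, (K−S)⁺=6.2820, hold=5.3425 ⇒ V=6.2820 exercise | (k=7,j=3): S=105.6436, (K−S)⁺=0.0000, hold=0.1529 ⇒ V=0.1529 continue | (k=7,j=4): S=119.4821, (K−S)⁺=0.0000, hold=0.0000 ⇒ V=0.0000 continue | (k=7,j=5): S=135.1332, (K−S)⁺=0.0000, hold=0.0000 ⇒ V=0.0000 continue | (k=7,j=6): S=152.8346, (K−S)⁺=0.0000, hold=0.0000 ⇒ V=0.0000 continue | (k=7,j=7): S=172.8546, (K−S)⁺=0.0000, hold=0.0000 ⇒ V=0.0000 continue  boundary S*=93.4080
step 6: (k=6,j=0): S=77.6595, (K−S)⁺=22.0305, hold=21.0909 ⇒ V=22.0305 exercise | (k=6,j=1): S=87.8323, (K−S)⁺=11.8577, hold=10.9182 ⇒ V=11.8577 exercise | (k=6,j=2): S=99.3376, (K−S)⁺=0.3524, hold=2.8116 ⇒ V=2.8116 continue | (k=6,j=3): S=112.3500, (K−S)⁺=0.0000, hold=0.0664 ⇒ V=0.0664 continue | (k=6,j=4): S=127.0669, (K−S)⁺=0.0000, hold=0.0000 ⇒ V=0.0000 continue | (k=6,j=5): S=143.7116, (K−S)⁺=0.0000, hold=0.0000 ⇒ V=0.0000 continue | (k=6,j=6): S=162.5367, (K−S)⁺=0.0000, hold=0.0000 ⇒ V=0.0000 continue  boundary S*=87.8323
step 5: (k=5,j=0): S=82.5894, (K−S)⁺=17.1006, hold=16.1610 ⇒ V=17.1006 exercise | (k=5,j=1): S=93.4080, (K−S)⁺=6.2820, hold=6.7112 ⇒ V=6.7112 continue | (k=5,j=2): S=105.6436, (K−S)⁺=0.0000, hold=1.2572 ⇒ V=1.2572 continue | (k=5,j=3): S=119.4821, (K−S)⁺=0.0000, hold=0.0288 ⇒ V=0.0288 continue | (k=5,j=4): S=135.1332, (K−S)⁺=0.0000, hold=0.0000 ⇒ V=0.0000 continue | (k=5,j=5): S=152.8346, (K−S)⁺=0.0000, hold=0.0000 ⇒ V=0.0000 continue  boundary S*=82.5894
step 4: (k=4,j=0): S=87.8323, (K−S)⁺=11.8577, hold=11.1570 ⇒ V=11.8577 exercise | (k=4,j=1): S=99.3376, (K−S)⁺=0.3524, hold=3.6124 ⇒ V=3.6124 continue | (k=4,j=2): S=112.3500, (K−S)⁺=0.0000, hold=0.5617 ⇒ V=0.5617 continue | (k=4,j=3): S=127.0669, (K−S)⁺=0.0000, hold=0.0125 ⇒ V=0.0125 continue | (k=4,j=4): S=143.7116, (K−S)⁺=0.0000, hold=0.0000 ⇒ V=0.0000 continue  boundary S*=87.8323
step 3: (k=3,j=0): S=93.4080, (K−S)⁺=6.2820, hold=7.1569 ⇒ V=7.1569 continue | (k=3,j=1): S=105.6436, (K−S)⁺=0.0000, hold=1.8804 ⇒ V=1.8804 continue | (k=3,j=2): S=119.4821, (K−S)⁺=0.0000, hold=0.2507 ⇒ V=0.2507 continue | (k=3,j=3): S=135.1332, (K−S)⁺=0.0000, hold=0.0054 ⇒ V=0.0054 continue  boundary S*=-
step 2: (k=2,j=0): S=99.3376, (K−S)⁺=0.3524, hold=4.1528 ⇒ V=4.1528 continue | (k=2,j=1): S=112.3500, (K−S)⁺=0.0000, hold=0.9557 ⇒ V=0.9557 continue | (k=2,j=2): S=127.0669, (K−S)⁺=0.0000, hold=0.1118 ⇒ V=0.1118 continue  boundary S*=-
step 1: (k=1,j=0): S=105.6436, (K−S)⁺=0.0000, hold=2.3342 ⇒ V=2.3342 continue | (k=1,j=1): S=119.4821, (K−S)⁺=0.0000, hold=0.4770 ⇒ V=0.4770 continue  boundary S*=-
step 0: (k=0,j=0): S=112.3500, (K−S)⁺=0.0000, hold=1.2786 ⇒ V=1.2786 continue  boundary S*=-

price = 1.2786
boundary = - - - - 87.8323 82.5894 87.8323 93.4080
tree:
1.2786
2.3342 0.4770
4.1528 0.9557 0.1118
7.1569 1.8804 0.2507 0.0054
11.8577 3.6124 0.5617 0.0125 0.0000
17.1006 6.7112 1.2572 0.0288 0.0000 0.0000
22.0305 11.8577 2.8116 0.0664 0.0000 0.0000 0.0000
26.6661 17.1006 6.2820 0.1529 0.0000 0.0000 0.0000 0.0000
31.0250 22.0305 11.8577 0.3524 0.0000 0.0000 0.0000 0.0000 0.0000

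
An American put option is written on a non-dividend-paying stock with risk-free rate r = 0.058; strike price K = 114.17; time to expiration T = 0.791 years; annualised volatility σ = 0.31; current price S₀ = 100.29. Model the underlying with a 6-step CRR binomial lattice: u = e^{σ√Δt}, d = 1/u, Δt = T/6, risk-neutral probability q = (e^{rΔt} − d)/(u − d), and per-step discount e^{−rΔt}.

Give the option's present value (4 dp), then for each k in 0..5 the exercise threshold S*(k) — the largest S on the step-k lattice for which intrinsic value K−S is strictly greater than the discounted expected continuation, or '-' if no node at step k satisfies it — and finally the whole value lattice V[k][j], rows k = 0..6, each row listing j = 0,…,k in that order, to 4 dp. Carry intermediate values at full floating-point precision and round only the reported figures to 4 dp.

price = 17.7637
boundary = - - 80.0740 89.6137 80.0740 89.6137
tree:
17.7637
25.0958 10.8725
34.0960 16.6868 5.3591
42.6202 24.5563 9.2544 1.6362
50.2370 34.0960 15.4573 3.3370 0.0000
57.0429 42.6202 24.5563 6.8057 0.0000 0.0000
63.1243 50.2370 34.0960 13.8800 0.0000 0.0000 0.0000

Δt=0.13183, u=1.11914, d=0.89355, q=0.50591, disc=e^(-rΔt)=0.99238
k=6 terminal: V=max(K-S,0) → 63.1243 50.2370 34.0960 13.8800 0.0000 0.0000 0.0000
k=5: j=0 S=57.1271 intr=57.0429 cont=56.1732 V=57.0429[EX]; j=1 S=71.5498 intr=42.6202 cont=41.7506 V=42.6202[EX]; j=2 S=89.6137 intr=24.5563 cont=23.6866 V=24.5563[EX]; j=3 S=112.2382 intr=1.9318 cont=6.8057 V=6.8057[hold]; j=4 S=140.5746 intr=0.0000 cont=0.0000 V=0.0000[hold]; j=5 S=176.0650 intr=0.0000 cont=0.0000 V=0.0000[hold]  S*(5)=89.6137
k=4: j=0 S=63.9330 intr=50.2370 cont=49.3673 V=50.2370[EX]; j=1 S=80.0740 intr=34.0960 cont=33.2264 V=34.0960[EX]; j=2 S=100.2900 intr=13.8800 cont=15.4573 V=15.4573[hold]; j=3 S=125.6099 intr=0.0000 cont=3.3370 V=3.3370[hold]; j=4 S=157.3222 intr=0.0000 cont=0.0000 V=0.0000[hold]  S*(4)=80.0740
k=3: j=0 S=71.5498 intr=42.6202 cont=41.7506 V=42.6202[EX]; j=1 S=89.6137 intr=24.5563 cont=24.4785 V=24.5563[EX]; j=2 S=112.2382 intr=1.9318 cont=9.2544 V=9.2544[hold]; j=3 S=140.5746 intr=0.0000 cont=1.6362 V=1.6362[hold]  S*(3)=89.6137
k=2: j=0 S=80.0740 intr=34.0960 cont=33.2264 V=34.0960[EX]; j=1 S=100.2900 intr=13.8800 cont=16.6868 V=16.6868[hold]; j=2 S=125.6099 intr=0.0000 cont=5.3591 V=5.3591[hold]  S*(2)=80.0740
k=1: j=0 S=89.6137 intr=24.5563 cont=25.0958 V=25.0958[hold]; j=1 S=112.2382 intr=1.9318 cont=10.8725 V=10.8725[hold]  S*(1)=-
k=0: j=0 S=100.2900 intr=13.8800 cont=17.7637 V=17.7637[hold]  S*(0)=-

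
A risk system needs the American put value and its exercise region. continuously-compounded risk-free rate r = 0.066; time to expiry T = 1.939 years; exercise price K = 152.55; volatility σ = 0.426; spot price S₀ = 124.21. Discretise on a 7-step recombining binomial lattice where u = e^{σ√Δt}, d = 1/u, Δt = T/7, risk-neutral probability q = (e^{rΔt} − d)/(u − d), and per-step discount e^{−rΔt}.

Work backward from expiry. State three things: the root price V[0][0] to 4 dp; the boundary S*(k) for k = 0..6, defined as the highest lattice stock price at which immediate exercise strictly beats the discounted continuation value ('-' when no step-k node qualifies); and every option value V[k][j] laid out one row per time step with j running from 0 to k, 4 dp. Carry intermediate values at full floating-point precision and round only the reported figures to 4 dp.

price = 39.1607
boundary = - - 79.3255 99.2624 79.3255 99.2624 124.2100
tree:
39.1607
54.5158 24.3445
73.2245 36.7225 12.1262
89.1571 53.2876 20.5287 3.6647
101.8896 73.2245 33.7713 7.2470 0.0000
112.0647 89.1571 53.2876 14.3311 0.0000 0.0000
120.1962 101.8896 73.2245 28.3400 0.0000 0.0000 0.0000
126.6945 112.0647 89.1571 53.2876 0.0000 0.0000 0.0000 0.0000

Δt=0.27700, u=1.25133, d=0.79915, q=0.48498, disc=e^(-rΔt)=0.98188
k=7 terminal: V=max(K-S,0) → 126.6945 112.0647 89.1571 53.2876 0.0000 0.0000 0.0000 0.0000
k=6: j=0 S=32.3538 intr=120.1962 cont=117.4326 V=120.1962[EX]; j=1 S=50.6604 intr=101.8896 cont=99.1260 V=101.8896[EX]; j=2 S=79.3255 intr=73.2245 cont=70.4609 V=73.2245[EX]; j=3 S=124.2100 intr=28.3400 cont=26.9468 V=28.3400[EX]; j=4 S=194.4914 intr=0.0000 cont=0.0000 V=0.0000[hold]; j=5 S=304.5400 intr=0.0000 cont=0.0000 V=0.0000[hold]; j=6 S=476.8570 intr=0.0000 cont=0.0000 V=0.0000[hold]  S*(6)=124.2100
k=5: j=0 S=40.4853 intr=112.0647 cont=109.3012 V=112.0647[EX]; j=1 S=63.3929 intr=89.1571 cont=86.3935 V=89.1571[EX]; j=2 S=99.2624 intr=53.2876 cont=50.5241 V=53.2876[EX]; j=3 S=155.4277 intr=0.0000 cont=14.3311 V=14.3311[hold]; j=4 S=243.3730 intr=0.0000 cont=0.0000 V=0.0000[hold]; j=5 S=381.0801 intr=0.0000 cont=0.0000 V=0.0000[hold]  S*(5)=99.2624
k=4: j=0 S=50.6604 intr=101.8896 cont=99.1260 V=101.8896[EX]; j=1 S=79.3255 intr=73.2245 cont=70.4609 V=73.2245[EX]; j=2 S=124.2100 intr=28.3400 cont=33.7713 V=33.7713[hold]; j=3 S=194.4914 intr=0.0000 cont=7.2470 V=7.2470[hold]; j=4 S=304.5400 intr=0.0000 cont=0.0000 V=0.0000[hold]  S*(4)=79.3255
k=3: j=0 S=63.3929 intr=89.1571 cont=86.3935 V=89.1571[EX]; j=1 S=99.2624 intr=53.2876 cont=53.1104 V=53.2876[EX]; j=2 S=155.4277 intr=0.0000 cont=20.5287 V=20.5287[hold]; j=3 S=243.3730 intr=0.0000 cont=3.6647 V=3.6647[hold]  S*(3)=99.2624
k=2: j=0 S=79.3255 intr=73.2245 cont=70.4609 V=73.2245[EX]; j=1 S=124.2100 intr=28.3400 cont=36.7225 V=36.7225[hold]; j=2 S=194.4914 intr=0.0000 cont=12.1262 V=12.1262[hold]  S*(2)=79.3255
k=1: j=0 S=99.2624 intr=53.2876 cont=54.5158 V=54.5158[hold]; j=1 S=155.4277 intr=0.0000 cont=24.3445 V=24.3445[hold]  S*(1)=-
k=0: j=0 S=124.2100 intr=28.3400 cont=39.1607 V=39.1607[hold]  S*(0)=-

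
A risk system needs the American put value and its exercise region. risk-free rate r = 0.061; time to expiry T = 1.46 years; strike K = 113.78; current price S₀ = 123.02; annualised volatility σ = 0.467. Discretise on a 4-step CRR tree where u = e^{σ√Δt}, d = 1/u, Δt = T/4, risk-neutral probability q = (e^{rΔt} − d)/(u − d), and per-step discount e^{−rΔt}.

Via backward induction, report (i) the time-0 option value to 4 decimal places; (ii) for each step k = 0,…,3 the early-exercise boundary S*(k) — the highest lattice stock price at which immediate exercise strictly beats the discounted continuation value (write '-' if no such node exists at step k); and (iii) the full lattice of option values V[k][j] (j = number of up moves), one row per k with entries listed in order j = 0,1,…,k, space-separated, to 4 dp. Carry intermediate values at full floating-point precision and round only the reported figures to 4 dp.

price = 17.4234
boundary = - - 69.9701 52.7693
tree:
17.4234
28.1541 6.1249
43.8099 11.8011 0.0000
61.0107 22.7377 0.0000 0.0000
73.9830 43.8099 0.0000 0.0000 0.0000

Δt=0.36500, u=1.32596, d=0.75417, q=0.46930, disc=e^(-rΔt)=0.97798
k=4 terminal: V=max(K-S,0) → 73.9830 43.8099 0.0000 0.0000 0.0000
k=3: j=0 S=52.7693 intr=61.0107 cont=58.5054 V=61.0107[EX]; j=1 S=92.7778 intr=21.0022 cont=22.7377 V=22.7377[hold]; j=2 S=163.1200 intr=0.0000 cont=0.0000 V=0.0000[hold]; j=3 S=286.7940 intr=0.0000 cont=0.0000 V=0.0000[hold]  S*(3)=52.7693
k=2: j=0 S=69.9701 intr=43.8099 cont=42.1011 V=43.8099[EX]; j=1 S=123.0200 intr=0.0000 cont=11.8011 V=11.8011[hold]; j=2 S=216.2911 intr=0.0000 cont=0.0000 V=0.0000[hold]  S*(2)=69.9701
k=1: j=0 S=92.7778 intr=21.0022 cont=28.1541 V=28.1541[hold]; j=1 S=163.1200 intr=0.0000 cont=6.1249 V=6.1249[hold]  S*(1)=-
k=0: j=0 S=123.0200 intr=0.0000 cont=17.4234 V=17.4234[hold]  S*(0)=-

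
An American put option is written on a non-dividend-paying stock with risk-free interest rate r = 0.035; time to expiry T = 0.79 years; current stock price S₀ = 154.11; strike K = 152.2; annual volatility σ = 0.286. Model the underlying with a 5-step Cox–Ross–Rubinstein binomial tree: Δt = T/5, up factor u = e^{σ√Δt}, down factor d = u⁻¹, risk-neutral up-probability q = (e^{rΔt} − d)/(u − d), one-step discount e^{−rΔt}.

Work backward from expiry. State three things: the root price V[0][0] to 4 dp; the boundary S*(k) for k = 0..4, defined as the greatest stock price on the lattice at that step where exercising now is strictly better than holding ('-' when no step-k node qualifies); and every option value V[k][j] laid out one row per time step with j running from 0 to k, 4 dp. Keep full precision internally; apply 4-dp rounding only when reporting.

Δt=0.15800  u=1.12040  d=0.89254  q=0.49595  discount=0.99449
step 5 (expiry): payoffs max(K−S,0) = 64.9085 42.6240 14.6505 0.0000 0.0000 0.0000
step 4: (k=4,j=0): S=97.8011, (K−S)⁺=54.3989, hold=53.5596 ⇒ V=54.3989 exercise | (k=4,j=1): S=122.7686, (K−S)⁺=29.4314, hold=28.5921 ⇒ V=29.4314 exercise | (k=4,j=2): S=154.1100, (K−S)⁺=0.0000, hold=7.3439 ⇒ V=7.3439 continue | (k=4,j=3): S=193.4525, (K−S)⁺=0.0000, hold=0.0000 ⇒ V=0.0000 continue | (k=4,j=4): S=242.8387, (K−S)⁺=0.0000, hold=0.0000 ⇒ V=0.0000 continue  boundary S*=122.7686
step 3: (k=3,j=0): S=109.5760, (K−S)⁺=42.6240, hold=41.7847 ⇒ V=42.6240 exercise | (k=3,j=1): S=137.5495, (K−S)⁺=14.6505, hold=18.3753 ⇒ V=18.3753 continue | (k=3,j=2): S=172.6643, (K−S)⁺=0.0000, hold=3.6813 ⇒ V=3.6813 continue | (k=3,j=3): S=216.7436, (K−S)⁺=0.0000, hold=0.0000 ⇒ V=0.0000 continue  boundary S*=109.5760
step 2: (k=2,j=0): S=122.7686, (K−S)⁺=29.4314, hold=30.4292 ⇒ V=30.4292 continue | (k=2,j=1): S=154.1100, (K−S)⁺=0.0000, hold=11.0267 ⇒ V=11.0267 continue | (k=2,j=2): S=193.4525, (K−S)⁺=0.0000, hold=1.8453 ⇒ V=1.8453 continue  boundary S*=-
step 1: (k=1,j=0): S=137.5495, (K−S)⁺=14.6505, hold=20.6918 ⇒ V=20.6918 continue | (k=1,j=1): S=172.6643, (K−S)⁺=0.0000, hold=6.4375 ⇒ V=6.4375 continue  boundary S*=-
step 0: (k=0,j=0): S=154.1100, (K−S)⁺=0.0000, hold=13.5473 ⇒ V=13.5473 continue  boundary S*=-

price = 13.5473
boundary = - - - 109.5760 122.7686
tree:
13.5473
20.6918 6.4375
30.4292 11.0267 1.8453
42.6240 18.3753 3.6813 0.0000
54.3989 29.4314 7.3439 0.0000 0.0000
64.9085 42.6240 14.6505 0.0000 0.0000 0.0000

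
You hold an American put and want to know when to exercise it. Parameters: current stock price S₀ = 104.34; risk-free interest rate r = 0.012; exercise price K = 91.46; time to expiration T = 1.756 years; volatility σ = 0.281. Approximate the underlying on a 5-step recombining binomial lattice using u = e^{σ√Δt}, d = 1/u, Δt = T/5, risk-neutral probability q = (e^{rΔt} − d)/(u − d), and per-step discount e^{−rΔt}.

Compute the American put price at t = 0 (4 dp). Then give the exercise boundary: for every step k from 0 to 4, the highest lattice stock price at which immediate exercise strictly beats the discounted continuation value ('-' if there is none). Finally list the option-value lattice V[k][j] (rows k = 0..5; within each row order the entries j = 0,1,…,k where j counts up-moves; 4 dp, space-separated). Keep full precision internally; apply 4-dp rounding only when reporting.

params: Δt=0.35120 u=1.18119 d=0.84660 q=0.47109 e^(-rΔt)=0.99579
t_5 payoffs: 46.0823 28.1480 3.1257 0.0000 0.0000 0.0000
t_4: node(4,0) S=53.6000 payoff=37.8600 vs cont=37.4754 → 37.8600 [stop]  node(4,1) S=74.7838 payoff=16.6762 vs cont=16.2915 → 16.6762 [stop]  node(4,2) S=104.3400 payoff=0.0000 vs cont=1.6463 → 1.6463 [wait]  node(4,3) S=145.5774 payoff=0.0000 vs cont=0.0000 → 0.0000 [wait]  node(4,4) S=203.1127 payoff=0.0000 vs cont=0.0000 → 0.0000 [wait]  ⇒ S*(4)=74.7838
t_3: node(3,0) S=63.3120 payoff=28.1480 vs cont=27.7634 → 28.1480 [stop]  node(3,1) S=88.3343 payoff=3.1257 vs cont=9.5554 → 9.5554 [wait]  node(3,2) S=123.2459 payoff=0.0000 vs cont=0.8671 → 0.8671 [wait]  node(3,3) S=171.9553 payoff=0.0000 vs cont=0.0000 → 0.0000 [wait]  ⇒ S*(3)=63.3120
t_2: node(2,0) S=74.7838 payoff=16.6762 vs cont=19.3078 → 19.3078 [wait]  node(2,1) S=104.3400 payoff=0.0000 vs cont=5.4395 → 5.4395 [wait]  node(2,2) S=145.5774 payoff=0.0000 vs cont=0.4567 → 0.4567 [wait]  ⇒ S*(2)=-
t_1: node(1,0) S=88.3343 payoff=3.1257 vs cont=12.7209 → 12.7209 [wait]  node(1,1) S=123.2459 payoff=0.0000 vs cont=3.0792 → 3.0792 [wait]  ⇒ S*(1)=-
t_0: node(0,0) S=104.3400 payoff=0.0000 vs cont=8.1444 → 8.1444 [wait]  ⇒ S*(0)=-

price = 8.1444
boundary = - - - 63.3120 74.7838
tree:
8.1444
12.7209 3.0792
19.3078 5.4395 0.4567
28.1480 9.5554 0.8671 0.0000
37.8600 16.6762 1.6463 0.0000 0.0000
46.0823 28.1480 3.1257 0.0000 0.0000 0.0000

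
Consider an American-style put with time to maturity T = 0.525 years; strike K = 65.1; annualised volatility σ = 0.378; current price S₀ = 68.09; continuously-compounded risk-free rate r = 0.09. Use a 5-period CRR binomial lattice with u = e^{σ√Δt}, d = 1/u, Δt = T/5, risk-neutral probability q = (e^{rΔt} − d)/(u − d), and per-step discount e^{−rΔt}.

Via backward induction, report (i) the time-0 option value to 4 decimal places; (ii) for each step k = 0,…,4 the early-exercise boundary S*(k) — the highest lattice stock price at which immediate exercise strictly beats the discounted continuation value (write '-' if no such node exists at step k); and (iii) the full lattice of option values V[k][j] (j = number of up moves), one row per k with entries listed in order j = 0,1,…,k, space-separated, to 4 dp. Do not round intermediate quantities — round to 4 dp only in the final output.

price = 4.9938
boundary = - - - 47.1518 53.2958
tree:
4.9938
7.9603 2.2149
12.2409 3.9645 0.5623
17.9482 6.9439 1.1539 0.0000
23.3839 11.8042 2.3680 0.0000 0.0000
28.1930 17.9482 4.8595 0.0000 0.0000 0.0000

Δt=0.10500, u=1.13030, d=0.88472, q=0.50808, disc=e^(-rΔt)=0.99059
k=5 terminal: V=max(K-S,0) → 28.1930 17.9482 4.8595 0.0000 0.0000 0.0000
k=4: j=0 S=41.7161 intr=23.3839 cont=22.7716 V=23.3839[EX]; j=1 S=53.2958 intr=11.8042 cont=11.1919 V=11.8042[EX]; j=2 S=68.0900 intr=0.0000 cont=2.3680 V=2.3680[hold]; j=3 S=86.9908 intr=0.0000 cont=0.0000 V=0.0000[hold]; j=4 S=111.1382 intr=0.0000 cont=0.0000 V=0.0000[hold]  S*(4)=53.2958
k=3: j=0 S=47.1518 intr=17.9482 cont=17.3359 V=17.9482[EX]; j=1 S=60.2405 intr=4.8595 cont=6.9439 V=6.9439[hold]; j=2 S=76.9624 intr=0.0000 cont=1.1539 V=1.1539[hold]; j=3 S=98.3260 intr=0.0000 cont=0.0000 V=0.0000[hold]  S*(3)=47.1518
k=2: j=0 S=53.2958 intr=11.8042 cont=12.2409 V=12.2409[hold]; j=1 S=68.0900 intr=0.0000 cont=3.9645 V=3.9645[hold]; j=2 S=86.9908 intr=0.0000 cont=0.5623 V=0.5623[hold]  S*(2)=-
k=1: j=0 S=60.2405 intr=4.8595 cont=7.9603 V=7.9603[hold]; j=1 S=76.9624 intr=0.0000 cont=2.2149 V=2.2149[hold]  S*(1)=-
k=0: j=0 S=68.0900 intr=0.0000 cont=4.9938 V=4.9938[hold]  S*(0)=-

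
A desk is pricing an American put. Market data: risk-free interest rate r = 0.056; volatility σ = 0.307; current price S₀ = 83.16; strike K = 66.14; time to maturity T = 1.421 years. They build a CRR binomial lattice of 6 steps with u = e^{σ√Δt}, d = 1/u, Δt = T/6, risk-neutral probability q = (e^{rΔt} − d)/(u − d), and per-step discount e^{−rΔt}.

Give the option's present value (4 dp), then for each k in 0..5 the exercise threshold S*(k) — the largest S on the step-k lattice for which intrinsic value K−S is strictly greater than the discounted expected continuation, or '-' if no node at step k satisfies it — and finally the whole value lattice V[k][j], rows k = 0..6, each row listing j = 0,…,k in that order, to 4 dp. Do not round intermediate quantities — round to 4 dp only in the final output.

Δt=0.23683  u=1.16114  d=0.86122  q=0.50723  discount=0.98682
step 6 (expiry): payoffs max(K−S,0) = 32.2084 20.3917 4.4600 0.0000 0.0000 0.0000 0.0000
step 5: (k=5,j=0): S=39.3994, (K−S)⁺=26.7406, hold=25.8692 ⇒ V=26.7406 exercise | (k=5,j=1): S=53.1202, (K−S)⁺=13.0198, hold=12.1484 ⇒ V=13.0198 exercise | (k=5,j=2): S=71.6192, (K−S)⁺=0.0000, hold=2.1688 ⇒ V=2.1688 continue | (k=5,j=3): S=96.5605, (K−S)⁺=0.0000, hold=0.0000 ⇒ V=0.0000 continue | (k=5,j=4): S=130.1875, (K−S)⁺=0.0000, hold=0.0000 ⇒ V=0.0000 continue | (k=5,j=5): S=175.5251, (K−S)⁺=0.0000, hold=0.0000 ⇒ V=0.0000 continue  boundary S*=53.1202
step 4: (k=4,j=0): S=45.7483, (K−S)⁺=20.3917, hold=19.5203 ⇒ V=20.3917 exercise | (k=4,j=1): S=61.6800, (K−S)⁺=4.4600, hold=7.4168 ⇒ V=7.4168 continue | (k=4,j=2): S=83.1600, (K−S)⁺=0.0000, hold=1.0546 ⇒ V=1.0546 continue | (k=4,j=3): S=112.1203, (K−S)⁺=0.0000, hold=0.0000 ⇒ V=0.0000 continue | (k=4,j=4): S=151.1661, (K−S)⁺=0.0000, hold=0.0000 ⇒ V=0.0000 continue  boundary S*=45.7483
step 3: (k=3,j=0): S=53.1202, (K−S)⁺=13.0198, hold=13.6284 ⇒ V=13.6284 continue | (k=3,j=1): S=71.6192, (K−S)⁺=0.0000, hold=4.1345 ⇒ V=4.1345 continue | (k=3,j=2): S=96.5605, (K−S)⁺=0.0000, hold=0.5128 ⇒ V=0.5128 continue | (k=3,j=3): S=130.1875, (K−S)⁺=0.0000, hold=0.0000 ⇒ V=0.0000 continue  boundary S*=-
step 2: (k=2,j=0): S=61.6800, (K−S)⁺=4.4600, hold=8.6967 ⇒ V=8.6967 continue | (k=2,j=1): S=83.1600, (K−S)⁺=0.0000, hold=2.2672 ⇒ V=2.2672 continue | (k=2,j=2): S=112.1203, (K−S)⁺=0.0000, hold=0.2494 ⇒ V=0.2494 continue  boundary S*=-
step 1: (k=1,j=0): S=71.6192, (K−S)⁺=0.0000, hold=5.3638 ⇒ V=5.3638 continue | (k=1,j=1): S=96.5605, (K−S)⁺=0.0000, hold=1.2273 ⇒ V=1.2273 continue  boundary S*=-
step 0: (k=0,j=0): S=83.1600, (K−S)⁺=0.0000, hold=3.2226 ⇒ V=3.2226 continue  boundary S*=-

price = 3.2226
boundary = - - - - 45.7483 53.1202
tree:
3.2226
5.3638 1.2273
8.6967 2.2672 0.2494
13.6284 4.1345 0.5128 0.0000
20.3917 7.4168 1.0546 0.0000 0.0000
26.7406 13.0198 2.1688 0.0000 0.0000 0.0000
32.2084 20.3917 4.4600 0.0000 0.0000 0.0000 0.0000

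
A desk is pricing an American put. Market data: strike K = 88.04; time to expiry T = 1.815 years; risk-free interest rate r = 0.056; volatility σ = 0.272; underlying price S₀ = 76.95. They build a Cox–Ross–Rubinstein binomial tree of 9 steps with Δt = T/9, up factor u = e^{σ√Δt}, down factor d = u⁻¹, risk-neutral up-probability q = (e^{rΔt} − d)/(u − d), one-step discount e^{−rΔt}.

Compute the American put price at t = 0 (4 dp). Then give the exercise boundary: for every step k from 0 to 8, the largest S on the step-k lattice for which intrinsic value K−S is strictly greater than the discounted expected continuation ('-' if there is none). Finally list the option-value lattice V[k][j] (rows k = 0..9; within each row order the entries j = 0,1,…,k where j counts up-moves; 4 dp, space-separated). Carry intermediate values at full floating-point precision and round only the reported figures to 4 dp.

params: Δt=0.20167 u=1.12992 d=0.88502 q=0.51588 e^(-rΔt)=0.98877
t_9 payoffs: 62.4084 55.3156 46.2601 34.6986 19.9379 1.0926 0.0000 0.0000 0.0000 0.0000
t_8: node(8,0) S=28.9617 payoff=59.0783 vs cont=58.0897 → 59.0783 [stop]  node(8,1) S=36.9760 payoff=51.0640 vs cont=50.0753 → 51.0640 [stop]  node(8,2) S=47.2080 payoff=40.8320 vs cont=39.8433 → 40.8320 [stop]  node(8,3) S=60.2715 payoff=27.7685 vs cont=26.7798 → 27.7685 [stop]  node(8,4) S=76.9500 payoff=11.0900 vs cont=10.1013 → 11.0900 [stop]  node(8,5) S=98.2438 payoff=0.0000 vs cont=0.5230 → 0.5230 [wait]  node(8,6) S=125.4299 payoff=0.0000 vs cont=0.0000 → 0.0000 [wait]  node(8,7) S=160.1392 payoff=0.0000 vs cont=0.0000 → 0.0000 [wait]  node(8,8) S=204.4532 payoff=0.0000 vs cont=0.0000 → 0.0000 [wait]  ⇒ S*(8)=76.9500
t_7: node(7,0) S=32.7244 payoff=55.3156 vs cont=54.3269 → 55.3156 [stop]  node(7,1) S=41.7799 payoff=46.2601 vs cont=45.2714 → 46.2601 [stop]  node(7,2) S=53.3414 payoff=34.6986 vs cont=33.7100 → 34.6986 [stop]  node(7,3) S=68.1021 payoff=19.9379 vs cont=18.9492 → 19.9379 [stop]  node(7,4) S=86.9474 payoff=1.0926 vs cont=5.5754 → 5.5754 [wait]  node(7,5) S=111.0077 payoff=0.0000 vs cont=0.2504 → 0.2504 [wait]  node(7,6) S=141.7260 payoff=0.0000 vs cont=0.0000 → 0.0000 [wait]  node(7,7) S=180.9446 payoff=0.0000 vs cont=0.0000 → 0.0000 [wait]  ⇒ S*(7)=68.1021
t_6: node(6,0) S=36.9760 payoff=51.0640 vs cont=50.0753 → 51.0640 [stop]  node(6,1) S=47.2080 payoff=40.8320 vs cont=39.8433 → 40.8320 [stop]  node(6,2) S=60.2715 payoff=27.7685 vs cont=26.7798 → 27.7685 [stop]  node(6,3) S=76.9500 payoff=11.0900 vs cont=12.3880 → 12.3880 [wait]  node(6,4) S=98.2438 payoff=0.0000 vs cont=2.7966 → 2.7966 [wait]  node(6,5) S=125.4299 payoff=0.0000 vs cont=0.1198 → 0.1198 [wait]  node(6,6) S=160.1392 payoff=0.0000 vs cont=0.0000 → 0.0000 [wait]  ⇒ S*(6)=60.2715
t_5: node(5,0) S=41.7799 payoff=46.2601 vs cont=45.2714 → 46.2601 [stop]  node(5,1) S=53.3414 payoff=34.6986 vs cont=33.7100 → 34.6986 [stop]  node(5,2) S=68.1021 payoff=19.9379 vs cont=19.6113 → 19.9379 [stop]  node(5,3) S=86.9474 payoff=1.0926 vs cont=7.3564 → 7.3564 [wait]  node(5,4) S=111.0077 payoff=0.0000 vs cont=1.3998 → 1.3998 [wait]  node(5,5) S=141.7260 payoff=0.0000 vs cont=0.0574 → 0.0574 [wait]  ⇒ S*(5)=68.1021
t_4: node(4,0) S=47.2080 payoff=40.8320 vs cont=39.8433 → 40.8320 [stop]  node(4,1) S=60.2715 payoff=27.7685 vs cont=26.7798 → 27.7685 [stop]  node(4,2) S=76.9500 payoff=11.0900 vs cont=13.2964 → 13.2964 [wait]  node(4,3) S=98.2438 payoff=0.0000 vs cont=4.2355 → 4.2355 [wait]  node(4,4) S=125.4299 payoff=0.0000 vs cont=0.6993 → 0.6993 [wait]  ⇒ S*(4)=60.2715
t_3: node(3,0) S=53.3414 payoff=34.6986 vs cont=33.7100 → 34.6986 [stop]  node(3,1) S=68.1021 payoff=19.9379 vs cont=20.0747 → 20.0747 [wait]  node(3,2) S=86.9474 payoff=1.0926 vs cont=8.5253 → 8.5253 [wait]  node(3,3) S=111.0077 payoff=0.0000 vs cont=2.3842 → 2.3842 [wait]  ⇒ S*(3)=53.3414
t_2: node(2,0) S=60.2715 payoff=27.7685 vs cont=26.8496 → 27.7685 [stop]  node(2,1) S=76.9500 payoff=11.0900 vs cont=13.9581 → 13.9581 [wait]  node(2,2) S=98.2438 payoff=0.0000 vs cont=5.2971 → 5.2971 [wait]  ⇒ S*(2)=60.2715
t_1: node(1,0) S=68.1021 payoff=19.9379 vs cont=20.4122 → 20.4122 [wait]  node(1,1) S=86.9474 payoff=1.0926 vs cont=9.3835 → 9.3835 [wait]  ⇒ S*(1)=-
t_0: node(0,0) S=76.9500 payoff=11.0900 vs cont=14.5574 → 14.5574 [wait]  ⇒ S*(0)=-

price = 14.5574
boundary = - - 60.2715 53.3414 60.2715 68.1021 60.2715 68.1021 76.9500
tree:
14.5574
20.4122 9.3835
27.7685 13.9581 5.2971
34.6986 20.0747 8.5253 2.3842
40.8320 27.7685 13.2964 4.2355 0.6993
46.2601 34.6986 19.9379 7.3564 1.3998 0.0574
51.0640 40.8320 27.7685 12.3880 2.7966 0.1198 0.0000
55.3156 46.2601 34.6986 19.9379 5.5754 0.2504 0.0000 0.0000
59.0783 51.0640 40.8320 27.7685 11.0900 0.5230 0.0000 0.0000 0.0000
62.4084 55.3156 46.2601 34.6986 19.9379 1.0926 0.0000 0.0000 0.0000 0.0000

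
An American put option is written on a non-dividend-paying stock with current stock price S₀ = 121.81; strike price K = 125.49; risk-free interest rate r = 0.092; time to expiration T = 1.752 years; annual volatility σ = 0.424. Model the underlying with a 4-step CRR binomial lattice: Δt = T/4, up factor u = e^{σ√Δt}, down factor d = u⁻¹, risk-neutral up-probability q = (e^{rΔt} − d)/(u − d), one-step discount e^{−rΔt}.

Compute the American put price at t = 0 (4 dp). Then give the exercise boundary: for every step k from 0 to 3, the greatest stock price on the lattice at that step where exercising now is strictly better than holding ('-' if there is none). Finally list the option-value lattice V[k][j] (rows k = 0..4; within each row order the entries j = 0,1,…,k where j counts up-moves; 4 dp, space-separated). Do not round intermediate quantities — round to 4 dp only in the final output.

price = 20.7461
boundary = - - 69.4942 92.0059
tree:
20.7461
34.8837 8.4531
55.9958 16.8454 0.8399
72.9995 33.4841 1.7581 0.0000
85.8427 55.9958 3.6800 0.0000 0.0000

Δt=0.43800  u=1.32394  d=0.75532  q=0.50262  discount=0.96051
step 4 (expiry): payoffs max(K−S,0) = 85.8427 55.9958 3.6800 0.0000 0.0000
step 3: (k=3,j=0): S=52.4905, (K−S)⁺=72.9995, hold=68.0432 ⇒ V=72.9995 exercise | (k=3,j=1): S=92.0059, (K−S)⁺=33.4841, hold=28.5279 ⇒ V=33.4841 exercise | (k=3,j=2): S=161.2688, (K−S)⁺=0.0000, hold=1.7581 ⇒ V=1.7581 continue | (k=3,j=3): S=282.6734, (K−S)⁺=0.0000, hold=0.0000 ⇒ V=0.0000 continue  boundary S*=92.0059
step 2: (k=2,j=0): S=69.4942, (K−S)⁺=55.9958, hold=51.0396 ⇒ V=55.9958 exercise | (k=2,j=1): S=121.8100, (K−S)⁺=3.6800, hold=16.8454 ⇒ V=16.8454 continue | (k=2,j=2): S=213.5097, (K−S)⁺=0.0000, hold=0.8399 ⇒ V=0.8399 continue  boundary S*=69.4942
step 1: (k=1,j=0): S=92.0059, (K−S)⁺=33.4841, hold=34.8837 ⇒ V=34.8837 continue | (k=1,j=1): S=161.2688, (K−S)⁺=0.0000, hold=8.4531 ⇒ V=8.4531 continue  boundary S*=-
step 0: (k=0,j=0): S=121.8100, (K−S)⁺=3.6800, hold=20.7461 ⇒ V=20.7461 continue  boundary S*=-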